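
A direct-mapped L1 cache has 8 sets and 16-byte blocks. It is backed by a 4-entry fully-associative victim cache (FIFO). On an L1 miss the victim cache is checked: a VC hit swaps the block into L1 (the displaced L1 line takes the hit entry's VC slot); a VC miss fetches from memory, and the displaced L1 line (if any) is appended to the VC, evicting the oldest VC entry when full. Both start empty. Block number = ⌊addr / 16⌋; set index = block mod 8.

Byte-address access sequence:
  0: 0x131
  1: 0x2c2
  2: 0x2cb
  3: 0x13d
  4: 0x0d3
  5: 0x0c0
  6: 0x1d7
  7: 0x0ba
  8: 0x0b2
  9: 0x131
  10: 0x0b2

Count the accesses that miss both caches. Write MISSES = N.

MISSES = 6

#0 0x131→b19/s3 MISS; vc=[]
#1 0x2c2→b44/s4 MISS; vc=[]
#2 0x2cb→b44/s4 L1-HIT; vc=[]
#3 0x13d→b19/s3 L1-HIT; vc=[]
#4 0xd3→b13/s5 MISS; vc=[]
#5 0xc0→b12/s4 MISS; vc=[44]
#6 0x1d7→b29/s5 MISS; vc=[44,13]
#7 0xba→b11/s3 MISS; vc=[44,13,19]
#8 0xb2→b11/s3 L1-HIT; vc=[44,13,19]
#9 0x131→b19/s3 VC-HIT; vc=[44,13,11]
#10 0xb2→b11/s3 VC-HIT; vc=[44,13,19]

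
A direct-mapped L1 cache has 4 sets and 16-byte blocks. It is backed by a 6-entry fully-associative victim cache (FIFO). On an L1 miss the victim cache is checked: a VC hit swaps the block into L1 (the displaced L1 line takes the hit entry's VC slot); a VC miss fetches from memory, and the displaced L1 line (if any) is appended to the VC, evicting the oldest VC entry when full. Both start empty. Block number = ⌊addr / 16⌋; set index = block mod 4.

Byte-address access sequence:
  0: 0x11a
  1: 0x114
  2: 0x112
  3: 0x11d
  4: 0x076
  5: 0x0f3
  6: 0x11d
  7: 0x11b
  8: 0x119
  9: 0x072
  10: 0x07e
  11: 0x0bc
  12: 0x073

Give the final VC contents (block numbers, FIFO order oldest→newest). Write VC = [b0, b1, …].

  [0] addr=0x11a blk=17 s=1: MISS | VC []
  [1] addr=0x114 blk=17 s=1: L1-HIT | VC []
  [2] addr=0x112 blk=17 s=1: L1-HIT | VC []
  [3] addr=0x11d blk=17 s=1: L1-HIT | VC []
  [4] addr=0x76 blk=7 s=3: MISS | VC []
  [5] addr=0xf3 blk=15 s=3: MISS | VC [7]
  [6] addr=0x11d blk=17 s=1: L1-HIT | VC [7]
  [7] addr=0x11b blk=17 s=1: L1-HIT | VC [7]
  [8] addr=0x119 blk=17 s=1: L1-HIT | VC [7]
  [9] addr=0x72 blk=7 s=3: VC-HIT | VC [15]
  [10] addr=0x7e blk=7 s=3: L1-HIT | VC [15]
  [11] addr=0xbc blk=11 s=3: MISS | VC [15, 7]
  [12] addr=0x73 blk=7 s=3: VC-HIT | VC [15, 11]

VC = [15, 11]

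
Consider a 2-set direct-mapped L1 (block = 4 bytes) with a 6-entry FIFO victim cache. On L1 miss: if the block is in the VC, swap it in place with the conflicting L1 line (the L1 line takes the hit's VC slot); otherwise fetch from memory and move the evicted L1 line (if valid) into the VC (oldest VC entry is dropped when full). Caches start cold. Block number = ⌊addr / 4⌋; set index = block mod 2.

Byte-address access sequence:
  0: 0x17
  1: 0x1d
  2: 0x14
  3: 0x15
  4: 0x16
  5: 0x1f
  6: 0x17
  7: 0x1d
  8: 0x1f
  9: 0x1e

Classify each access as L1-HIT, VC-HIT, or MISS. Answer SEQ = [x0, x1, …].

SEQ = [MISS, MISS, VC-HIT, L1-HIT, L1-HIT, VC-HIT, VC-HIT, VC-HIT, L1-HIT, L1-HIT]

  [0] addr=0x17 blk=5 s=1: MISS | VC []
  [1] addr=0x1d blk=7 s=1: MISS | VC [5]
  [2] addr=0x14 blk=5 s=1: VC-HIT | VC [7]
  [3] addr=0x15 blk=5 s=1: L1-HIT | VC [7]
  [4] addr=0x16 blk=5 s=1: L1-HIT | VC [7]
  [5] addr=0x1f blk=7 s=1: VC-HIT | VC [5]
  [6] addr=0x17 blk=5 s=1: VC-HIT | VC [7]
  [7] addr=0x1d blk=7 s=1: VC-HIT | VC [5]
  [8] addr=0x1f blk=7 s=1: L1-HIT | VC [5]
  [9] addr=0x1e blk=7 s=1: L1-HIT | VC [5]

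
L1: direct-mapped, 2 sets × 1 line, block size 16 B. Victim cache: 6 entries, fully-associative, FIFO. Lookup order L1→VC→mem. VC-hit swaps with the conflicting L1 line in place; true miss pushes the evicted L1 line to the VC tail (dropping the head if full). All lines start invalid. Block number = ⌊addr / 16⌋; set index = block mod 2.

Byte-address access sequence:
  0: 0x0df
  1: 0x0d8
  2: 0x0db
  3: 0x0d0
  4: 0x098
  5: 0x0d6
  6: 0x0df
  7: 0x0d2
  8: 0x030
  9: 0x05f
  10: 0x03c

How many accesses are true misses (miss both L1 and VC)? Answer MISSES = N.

MISSES = 4

#0 0xdf→b13/s1 MISS; vc=[]
#1 0xd8→b13/s1 L1-HIT; vc=[]
#2 0xdb→b13/s1 L1-HIT; vc=[]
#3 0xd0→b13/s1 L1-HIT; vc=[]
#4 0x98→b9/s1 MISS; vc=[13]
#5 0xd6→b13/s1 VC-HIT; vc=[9]
#6 0xdf→b13/s1 L1-HIT; vc=[9]
#7 0xd2→b13/s1 L1-HIT; vc=[9]
#8 0x30→b3/s1 MISS; vc=[9,13]
#9 0x5f→b5/s1 MISS; vc=[9,13,3]
#10 0x3c→b3/s1 VC-HIT; vc=[9,13,5]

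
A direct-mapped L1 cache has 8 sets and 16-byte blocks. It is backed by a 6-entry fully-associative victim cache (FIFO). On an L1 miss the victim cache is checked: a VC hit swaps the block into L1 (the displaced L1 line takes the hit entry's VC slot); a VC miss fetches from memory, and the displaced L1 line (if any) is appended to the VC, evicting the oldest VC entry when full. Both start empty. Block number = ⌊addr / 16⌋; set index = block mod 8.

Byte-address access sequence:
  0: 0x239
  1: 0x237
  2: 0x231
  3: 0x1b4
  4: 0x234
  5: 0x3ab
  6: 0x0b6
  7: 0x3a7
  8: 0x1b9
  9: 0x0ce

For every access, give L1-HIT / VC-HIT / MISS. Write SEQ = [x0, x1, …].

0: 0x239 (blk 35, set 3) → MISS  vc=[]
1: 0x237 (blk 35, set 3) → L1-HIT  vc=[]
2: 0x231 (blk 35, set 3) → L1-HIT  vc=[]
3: 0x1b4 (blk 27, set 3) → MISS  vc=[35]
4: 0x234 (blk 35, set 3) → VC-HIT  vc=[27]
5: 0x3ab (blk 58, set 2) → MISS  vc=[27]
6: 0xb6 (blk 11, set 3) → MISS  vc=[27, 35]
7: 0x3a7 (blk 58, set 2) → L1-HIT  vc=[27, 35]
8: 0x1b9 (blk 27, set 3) → VC-HIT  vc=[11, 35]
9: 0xce (blk 12, set 4) → MISS  vc=[11, 35]

SEQ = [MISS, L1-HIT, L1-HIT, MISS, VC-HIT, MISS, MISS, L1-HIT, VC-HIT, MISS]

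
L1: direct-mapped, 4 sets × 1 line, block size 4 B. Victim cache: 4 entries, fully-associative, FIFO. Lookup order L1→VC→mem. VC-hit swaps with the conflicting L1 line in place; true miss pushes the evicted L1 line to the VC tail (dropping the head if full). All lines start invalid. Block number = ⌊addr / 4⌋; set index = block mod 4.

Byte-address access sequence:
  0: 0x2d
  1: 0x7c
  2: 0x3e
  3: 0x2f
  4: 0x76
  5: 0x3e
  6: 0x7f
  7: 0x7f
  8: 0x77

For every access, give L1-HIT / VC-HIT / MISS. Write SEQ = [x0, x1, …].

  [0] addr=0x2d blk=11 s=3: MISS | VC []
  [1] addr=0x7c blk=31 s=3: MISS | VC [11]
  [2] addr=0x3e blk=15 s=3: MISS | VC [11, 31]
  [3] addr=0x2f blk=11 s=3: VC-HIT | VC [15, 31]
  [4] addr=0x76 blk=29 s=1: MISS | VC [15, 31]
  [5] addr=0x3e blk=15 s=3: VC-HIT | VC [11, 31]
  [6] addr=0x7f blk=31 s=3: VC-HIT | VC [11, 15]
  [7] addr=0x7f blk=31 s=3: L1-HIT | VC [11, 15]
  [8] addr=0x77 blk=29 s=1: L1-HIT | VC [11, 15]

SEQ = [MISS, MISS, MISS, VC-HIT, MISS, VC-HIT, VC-HIT, L1-HIT, L1-HIT]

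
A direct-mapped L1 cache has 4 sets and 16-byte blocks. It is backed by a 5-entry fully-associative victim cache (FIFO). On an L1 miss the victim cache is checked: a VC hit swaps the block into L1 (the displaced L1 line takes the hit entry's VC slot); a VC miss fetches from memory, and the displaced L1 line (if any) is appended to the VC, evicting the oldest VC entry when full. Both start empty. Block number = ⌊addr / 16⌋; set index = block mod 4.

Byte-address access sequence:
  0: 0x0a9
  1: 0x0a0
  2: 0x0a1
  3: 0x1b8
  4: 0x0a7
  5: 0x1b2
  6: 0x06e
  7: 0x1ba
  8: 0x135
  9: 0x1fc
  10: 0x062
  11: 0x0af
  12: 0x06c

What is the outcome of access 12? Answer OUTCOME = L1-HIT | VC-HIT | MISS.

OUTCOME = VC-HIT

  [0] addr=0xa9 blk=10 s=2: MISS | VC []
  [1] addr=0xa0 blk=10 s=2: L1-HIT | VC []
  [2] addr=0xa1 blk=10 s=2: L1-HIT | VC []
  [3] addr=0x1b8 blk=27 s=3: MISS | VC []
  [4] addr=0xa7 blk=10 s=2: L1-HIT | VC []
  [5] addr=0x1b2 blk=27 s=3: L1-HIT | VC []
  [6] addr=0x6e blk=6 s=2: MISS | VC [10]
  [7] addr=0x1ba blk=27 s=3: L1-HIT | VC [10]
  [8] addr=0x135 blk=19 s=3: MISS | VC [10, 27]
  [9] addr=0x1fc blk=31 s=3: MISS | VC [10, 27, 19]
  [10] addr=0x62 blk=6 s=2: L1-HIT | VC [10, 27, 19]
  [11] addr=0xaf blk=10 s=2: VC-HIT | VC [6, 27, 19]
  [12] addr=0x6c blk=6 s=2: VC-HIT | VC [10, 27, 19]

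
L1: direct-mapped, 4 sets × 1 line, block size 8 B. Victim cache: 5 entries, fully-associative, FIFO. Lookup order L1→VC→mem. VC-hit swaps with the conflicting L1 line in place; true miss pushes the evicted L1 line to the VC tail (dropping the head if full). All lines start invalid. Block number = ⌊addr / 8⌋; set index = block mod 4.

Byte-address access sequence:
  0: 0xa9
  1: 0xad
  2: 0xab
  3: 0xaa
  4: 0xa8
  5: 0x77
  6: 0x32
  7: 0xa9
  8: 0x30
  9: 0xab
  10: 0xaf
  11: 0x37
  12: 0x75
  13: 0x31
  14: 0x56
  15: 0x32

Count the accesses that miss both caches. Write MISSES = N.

MISSES = 4

0: 0xa9 (blk 21, set 1) → MISS  vc=[]
1: 0xad (blk 21, set 1) → L1-HIT  vc=[]
2: 0xab (blk 21, set 1) → L1-HIT  vc=[]
3: 0xaa (blk 21, set 1) → L1-HIT  vc=[]
4: 0xa8 (blk 21, set 1) → L1-HIT  vc=[]
5: 0x77 (blk 14, set 2) → MISS  vc=[]
6: 0x32 (blk 6, set 2) → MISS  vc=[14]
7: 0xa9 (blk 21, set 1) → L1-HIT  vc=[14]
8: 0x30 (blk 6, set 2) → L1-HIT  vc=[14]
9: 0xab (blk 21, set 1) → L1-HIT  vc=[14]
10: 0xaf (blk 21, set 1) → L1-HIT  vc=[14]
11: 0x37 (blk 6, set 2) → L1-HIT  vc=[14]
12: 0x75 (blk 14, set 2) → VC-HIT  vc=[6]
13: 0x31 (blk 6, set 2) → VC-HIT  vc=[14]
14: 0x56 (blk 10, set 2) → MISS  vc=[14, 6]
15: 0x32 (blk 6, set 2) → VC-HIT  vc=[14, 10]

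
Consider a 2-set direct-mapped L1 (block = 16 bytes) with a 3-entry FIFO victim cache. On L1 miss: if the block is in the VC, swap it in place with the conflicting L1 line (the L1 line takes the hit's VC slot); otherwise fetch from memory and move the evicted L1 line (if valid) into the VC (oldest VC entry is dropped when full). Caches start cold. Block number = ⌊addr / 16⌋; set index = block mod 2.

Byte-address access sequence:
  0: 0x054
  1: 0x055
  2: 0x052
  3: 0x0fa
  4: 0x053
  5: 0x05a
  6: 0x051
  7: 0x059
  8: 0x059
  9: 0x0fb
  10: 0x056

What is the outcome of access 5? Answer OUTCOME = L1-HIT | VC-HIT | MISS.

  [0] addr=0x54 blk=5 s=1: MISS | VC []
  [1] addr=0x55 blk=5 s=1: L1-HIT | VC []
  [2] addr=0x52 blk=5 s=1: L1-HIT | VC []
  [3] addr=0xfa blk=15 s=1: MISS | VC [5]
  [4] addr=0x53 blk=5 s=1: VC-HIT | VC [15]
  [5] addr=0x5a blk=5 s=1: L1-HIT | VC [15]
  [6] addr=0x51 blk=5 s=1: L1-HIT | VC [15]
  [7] addr=0x59 blk=5 s=1: L1-HIT | VC [15]
  [8] addr=0x59 blk=5 s=1: L1-HIT | VC [15]
  [9] addr=0xfb blk=15 s=1: VC-HIT | VC [5]
  [10] addr=0x56 blk=5 s=1: VC-HIT | VC [15]

OUTCOME = L1-HIT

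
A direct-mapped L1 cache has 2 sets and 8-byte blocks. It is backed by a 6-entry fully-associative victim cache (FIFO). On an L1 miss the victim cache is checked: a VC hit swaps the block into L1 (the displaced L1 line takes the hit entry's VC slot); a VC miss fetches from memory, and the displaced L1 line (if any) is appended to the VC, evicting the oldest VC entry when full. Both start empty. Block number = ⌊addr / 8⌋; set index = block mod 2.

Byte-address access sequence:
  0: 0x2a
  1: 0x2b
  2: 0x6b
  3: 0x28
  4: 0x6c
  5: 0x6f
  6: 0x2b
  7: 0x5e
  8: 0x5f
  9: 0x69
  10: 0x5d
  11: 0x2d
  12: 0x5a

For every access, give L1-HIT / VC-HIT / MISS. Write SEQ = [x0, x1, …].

  [0] addr=0x2a blk=5 s=1: MISS | VC []
  [1] addr=0x2b blk=5 s=1: L1-HIT | VC []
  [2] addr=0x6b blk=13 s=1: MISS | VC [5]
  [3] addr=0x28 blk=5 s=1: VC-HIT | VC [13]
  [4] addr=0x6c blk=13 s=1: VC-HIT | VC [5]
  [5] addr=0x6f blk=13 s=1: L1-HIT | VC [5]
  [6] addr=0x2b blk=5 s=1: VC-HIT | VC [13]
  [7] addr=0x5e blk=11 s=1: MISS | VC [13, 5]
  [8] addr=0x5f blk=11 s=1: L1-HIT | VC [13, 5]
  [9] addr=0x69 blk=13 s=1: VC-HIT | VC [11, 5]
  [10] addr=0x5d blk=11 s=1: VC-HIT | VC [13, 5]
  [11] addr=0x2d blk=5 s=1: VC-HIT | VC [13, 11]
  [12] addr=0x5a blk=11 s=1: VC-HIT | VC [13, 5]

SEQ = [MISS, L1-HIT, MISS, VC-HIT, VC-HIT, L1-HIT, VC-HIT, MISS, L1-HIT, VC-HIT, VC-HIT, VC-HIT, VC-HIT]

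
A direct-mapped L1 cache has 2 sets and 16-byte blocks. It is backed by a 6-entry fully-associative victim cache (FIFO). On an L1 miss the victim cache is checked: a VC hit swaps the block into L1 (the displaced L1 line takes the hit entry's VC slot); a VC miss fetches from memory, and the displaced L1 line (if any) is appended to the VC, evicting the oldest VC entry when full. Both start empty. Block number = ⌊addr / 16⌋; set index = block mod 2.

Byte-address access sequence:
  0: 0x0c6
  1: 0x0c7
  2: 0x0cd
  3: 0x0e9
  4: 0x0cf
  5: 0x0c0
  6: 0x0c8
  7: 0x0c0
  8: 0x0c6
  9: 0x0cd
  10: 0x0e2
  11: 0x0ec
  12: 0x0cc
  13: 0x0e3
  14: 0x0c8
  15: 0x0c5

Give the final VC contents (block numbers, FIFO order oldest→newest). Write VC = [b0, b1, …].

VC = [14]

0: 0xc6 (blk 12, set 0) → MISS  vc=[]
1: 0xc7 (blk 12, set 0) → L1-HIT  vc=[]
2: 0xcd (blk 12, set 0) → L1-HIT  vc=[]
3: 0xe9 (blk 14, set 0) → MISS  vc=[12]
4: 0xcf (blk 12, set 0) → VC-HIT  vc=[14]
5: 0xc0 (blk 12, set 0) → L1-HIT  vc=[14]
6: 0xc8 (blk 12, set 0) → L1-HIT  vc=[14]
7: 0xc0 (blk 12, set 0) → L1-HIT  vc=[14]
8: 0xc6 (blk 12, set 0) → L1-HIT  vc=[14]
9: 0xcd (blk 12, set 0) → L1-HIT  vc=[14]
10: 0xe2 (blk 14, set 0) → VC-HIT  vc=[12]
11: 0xec (blk 14, set 0) → L1-HIT  vc=[12]
12: 0xcc (blk 12, set 0) → VC-HIT  vc=[14]
13: 0xe3 (blk 14, set 0) → VC-HIT  vc=[12]
14: 0xc8 (blk 12, set 0) → VC-HIT  vc=[14]
15: 0xc5 (blk 12, set 0) → L1-HIT  vc=[14]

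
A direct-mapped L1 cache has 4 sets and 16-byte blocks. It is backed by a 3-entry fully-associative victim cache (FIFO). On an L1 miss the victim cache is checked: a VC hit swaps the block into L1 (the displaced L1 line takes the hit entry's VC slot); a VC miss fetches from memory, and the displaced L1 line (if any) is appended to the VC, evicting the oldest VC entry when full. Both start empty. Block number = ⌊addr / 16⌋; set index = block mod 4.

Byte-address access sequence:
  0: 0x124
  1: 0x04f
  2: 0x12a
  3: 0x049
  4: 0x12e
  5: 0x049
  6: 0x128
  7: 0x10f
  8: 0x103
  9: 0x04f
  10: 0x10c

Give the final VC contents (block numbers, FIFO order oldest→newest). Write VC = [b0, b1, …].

VC = [4]

0: 0x124 (blk 18, set 2) → MISS  vc=[]
1: 0x4f (blk 4, set 0) → MISS  vc=[]
2: 0x12a (blk 18, set 2) → L1-HIT  vc=[]
3: 0x49 (blk 4, set 0) → L1-HIT  vc=[]
4: 0x12e (blk 18, set 2) → L1-HIT  vc=[]
5: 0x49 (blk 4, set 0) → L1-HIT  vc=[]
6: 0x128 (blk 18, set 2) → L1-HIT  vc=[]
7: 0x10f (blk 16, set 0) → MISS  vc=[4]
8: 0x103 (blk 16, set 0) → L1-HIT  vc=[4]
9: 0x4f (blk 4, set 0) → VC-HIT  vc=[16]
10: 0x10c (blk 16, set 0) → VC-HIT  vc=[4]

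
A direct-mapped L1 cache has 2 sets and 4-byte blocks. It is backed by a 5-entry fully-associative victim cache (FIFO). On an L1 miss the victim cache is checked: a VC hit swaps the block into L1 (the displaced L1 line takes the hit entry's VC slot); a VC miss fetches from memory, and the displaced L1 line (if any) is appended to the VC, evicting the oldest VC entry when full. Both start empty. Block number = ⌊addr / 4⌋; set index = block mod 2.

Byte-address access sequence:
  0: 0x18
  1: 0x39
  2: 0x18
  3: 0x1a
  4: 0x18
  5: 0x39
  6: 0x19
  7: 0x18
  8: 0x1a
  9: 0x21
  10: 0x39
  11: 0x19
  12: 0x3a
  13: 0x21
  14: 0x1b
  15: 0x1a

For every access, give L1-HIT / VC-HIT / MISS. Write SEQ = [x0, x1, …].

#0 0x18→b6/s0 MISS; vc=[]
#1 0x39→b14/s0 MISS; vc=[6]
#2 0x18→b6/s0 VC-HIT; vc=[14]
#3 0x1a→b6/s0 L1-HIT; vc=[14]
#4 0x18→b6/s0 L1-HIT; vc=[14]
#5 0x39→b14/s0 VC-HIT; vc=[6]
#6 0x19→b6/s0 VC-HIT; vc=[14]
#7 0x18→b6/s0 L1-HIT; vc=[14]
#8 0x1a→b6/s0 L1-HIT; vc=[14]
#9 0x21→b8/s0 MISS; vc=[14,6]
#10 0x39→b14/s0 VC-HIT; vc=[8,6]
#11 0x19→b6/s0 VC-HIT; vc=[8,14]
#12 0x3a→b14/s0 VC-HIT; vc=[8,6]
#13 0x21→b8/s0 VC-HIT; vc=[14,6]
#14 0x1b→b6/s0 VC-HIT; vc=[14,8]
#15 0x1a→b6/s0 L1-HIT; vc=[14,8]

SEQ = [MISS, MISS, VC-HIT, L1-HIT, L1-HIT, VC-HIT, VC-HIT, L1-HIT, L1-HIT, MISS, VC-HIT, VC-HIT, VC-HIT, VC-HIT, VC-HIT, L1-HIT]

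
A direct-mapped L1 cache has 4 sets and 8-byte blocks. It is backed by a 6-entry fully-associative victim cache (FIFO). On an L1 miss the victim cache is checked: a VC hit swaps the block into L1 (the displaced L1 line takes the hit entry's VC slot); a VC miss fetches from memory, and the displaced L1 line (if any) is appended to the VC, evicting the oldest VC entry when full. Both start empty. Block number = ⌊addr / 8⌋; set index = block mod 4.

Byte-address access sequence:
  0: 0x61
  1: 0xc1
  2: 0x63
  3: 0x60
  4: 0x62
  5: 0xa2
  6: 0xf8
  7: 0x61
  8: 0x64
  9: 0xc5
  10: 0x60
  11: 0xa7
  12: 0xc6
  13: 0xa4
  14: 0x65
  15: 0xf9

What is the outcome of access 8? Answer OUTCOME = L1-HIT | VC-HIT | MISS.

OUTCOME = L1-HIT

  [0] addr=0x61 blk=12 s=0: MISS | VC []
  [1] addr=0xc1 blk=24 s=0: MISS | VC [12]
  [2] addr=0x63 blk=12 s=0: VC-HIT | VC [24]
  [3] addr=0x60 blk=12 s=0: L1-HIT | VC [24]
  [4] addr=0x62 blk=12 s=0: L1-HIT | VC [24]
  [5] addr=0xa2 blk=20 s=0: MISS | VC [24, 12]
  [6] addr=0xf8 blk=31 s=3: MISS | VC [24, 12]
  [7] addr=0x61 blk=12 s=0: VC-HIT | VC [24, 20]
  [8] addr=0x64 blk=12 s=0: L1-HIT | VC [24, 20]
  [9] addr=0xc5 blk=24 s=0: VC-HIT | VC [12, 20]
  [10] addr=0x60 blk=12 s=0: VC-HIT | VC [24, 20]
  [11] addr=0xa7 blk=20 s=0: VC-HIT | VC [24, 12]
  [12] addr=0xc6 blk=24 s=0: VC-HIT | VC [20, 12]
  [13] addr=0xa4 blk=20 s=0: VC-HIT | VC [24, 12]
  [14] addr=0x65 blk=12 s=0: VC-HIT | VC [24, 20]
  [15] addr=0xf9 blk=31 s=3: L1-HIT | VC [24, 20]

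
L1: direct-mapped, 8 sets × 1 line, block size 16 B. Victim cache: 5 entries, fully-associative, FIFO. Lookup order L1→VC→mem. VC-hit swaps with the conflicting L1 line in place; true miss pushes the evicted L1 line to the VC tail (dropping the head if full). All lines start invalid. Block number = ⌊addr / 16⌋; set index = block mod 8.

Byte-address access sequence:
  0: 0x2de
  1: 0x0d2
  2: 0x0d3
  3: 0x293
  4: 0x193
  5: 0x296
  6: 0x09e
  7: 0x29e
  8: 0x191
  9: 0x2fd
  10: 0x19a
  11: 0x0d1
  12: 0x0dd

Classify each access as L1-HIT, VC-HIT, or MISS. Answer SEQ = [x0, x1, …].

#0 0x2de→b45/s5 MISS; vc=[]
#1 0xd2→b13/s5 MISS; vc=[45]
#2 0xd3→b13/s5 L1-HIT; vc=[45]
#3 0x293→b41/s1 MISS; vc=[45]
#4 0x193→b25/s1 MISS; vc=[45,41]
#5 0x296→b41/s1 VC-HIT; vc=[45,25]
#6 0x9e→b9/s1 MISS; vc=[45,25,41]
#7 0x29e→b41/s1 VC-HIT; vc=[45,25,9]
#8 0x191→b25/s1 VC-HIT; vc=[45,41,9]
#9 0x2fd→b47/s7 MISS; vc=[45,41,9]
#10 0x19a→b25/s1 L1-HIT; vc=[45,41,9]
#11 0xd1→b13/s5 L1-HIT; vc=[45,41,9]
#12 0xdd→b13/s5 L1-HIT; vc=[45,41,9]

SEQ = [MISS, MISS, L1-HIT, MISS, MISS, VC-HIT, MISS, VC-HIT, VC-HIT, MISS, L1-HIT, L1-HIT, L1-HIT]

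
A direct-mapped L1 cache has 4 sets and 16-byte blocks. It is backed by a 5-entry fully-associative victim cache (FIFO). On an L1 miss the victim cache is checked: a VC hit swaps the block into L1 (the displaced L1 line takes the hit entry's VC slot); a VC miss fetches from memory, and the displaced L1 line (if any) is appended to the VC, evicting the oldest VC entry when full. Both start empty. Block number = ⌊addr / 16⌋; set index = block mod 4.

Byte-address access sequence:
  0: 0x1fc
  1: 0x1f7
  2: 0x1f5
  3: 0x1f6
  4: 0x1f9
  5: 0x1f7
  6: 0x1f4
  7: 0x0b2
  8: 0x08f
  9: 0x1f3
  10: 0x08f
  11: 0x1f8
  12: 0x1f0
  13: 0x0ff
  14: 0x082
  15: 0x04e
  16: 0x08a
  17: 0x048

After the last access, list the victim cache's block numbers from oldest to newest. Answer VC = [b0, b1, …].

VC = [11, 31, 8]

0: 0x1fc (blk 31, set 3) → MISS  vc=[]
1: 0x1f7 (blk 31, set 3) → L1-HIT  vc=[]
2: 0x1f5 (blk 31, set 3) → L1-HIT  vc=[]
3: 0x1f6 (blk 31, set 3) → L1-HIT  vc=[]
4: 0x1f9 (blk 31, set 3) → L1-HIT  vc=[]
5: 0x1f7 (blk 31, set 3) → L1-HIT  vc=[]
6: 0x1f4 (blk 31, set 3) → L1-HIT  vc=[]
7: 0xb2 (blk 11, set 3) → MISS  vc=[31]
8: 0x8f (blk 8, set 0) → MISS  vc=[31]
9: 0x1f3 (blk 31, set 3) → VC-HIT  vc=[11]
10: 0x8f (blk 8, set 0) → L1-HIT  vc=[11]
11: 0x1f8 (blk 31, set 3) → L1-HIT  vc=[11]
12: 0x1f0 (blk 31, set 3) → L1-HIT  vc=[11]
13: 0xff (blk 15, set 3) → MISS  vc=[11, 31]
14: 0x82 (blk 8, set 0) → L1-HIT  vc=[11, 31]
15: 0x4e (blk 4, set 0) → MISS  vc=[11, 31, 8]
16: 0x8a (blk 8, set 0) → VC-HIT  vc=[11, 31, 4]
17: 0x48 (blk 4, set 0) → VC-HIT  vc=[11, 31, 8]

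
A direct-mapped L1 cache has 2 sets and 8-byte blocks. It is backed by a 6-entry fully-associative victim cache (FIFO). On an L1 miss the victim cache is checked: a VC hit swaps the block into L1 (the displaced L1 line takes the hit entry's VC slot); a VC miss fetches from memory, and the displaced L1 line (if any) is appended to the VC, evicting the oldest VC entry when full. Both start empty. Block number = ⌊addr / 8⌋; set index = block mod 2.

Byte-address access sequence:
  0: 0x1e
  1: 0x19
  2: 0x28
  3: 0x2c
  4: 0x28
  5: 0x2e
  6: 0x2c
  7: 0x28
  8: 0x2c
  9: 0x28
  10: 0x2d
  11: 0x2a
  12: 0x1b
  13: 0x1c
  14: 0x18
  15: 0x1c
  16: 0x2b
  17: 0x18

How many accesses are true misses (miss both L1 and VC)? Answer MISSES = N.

  [0] addr=0x1e blk=3 s=1: MISS | VC []
  [1] addr=0x19 blk=3 s=1: L1-HIT | VC []
  [2] addr=0x28 blk=5 s=1: MISS | VC [3]
  [3] addr=0x2c blk=5 s=1: L1-HIT | VC [3]
  [4] addr=0x28 blk=5 s=1: L1-HIT | VC [3]
  [5] addr=0x2e blk=5 s=1: L1-HIT | VC [3]
  [6] addr=0x2c blk=5 s=1: L1-HIT | VC [3]
  [7] addr=0x28 blk=5 s=1: L1-HIT | VC [3]
  [8] addr=0x2c blk=5 s=1: L1-HIT | VC [3]
  [9] addr=0x28 blk=5 s=1: L1-HIT | VC [3]
  [10] addr=0x2d blk=5 s=1: L1-HIT | VC [3]
  [11] addr=0x2a blk=5 s=1: L1-HIT | VC [3]
  [12] addr=0x1b blk=3 s=1: VC-HIT | VC [5]
  [13] addr=0x1c blk=3 s=1: L1-HIT | VC [5]
  [14] addr=0x18 blk=3 s=1: L1-HIT | VC [5]
  [15] addr=0x1c blk=3 s=1: L1-HIT | VC [5]
  [16] addr=0x2b blk=5 s=1: VC-HIT | VC [3]
  [17] addr=0x18 blk=3 s=1: VC-HIT | VC [5]

MISSES = 2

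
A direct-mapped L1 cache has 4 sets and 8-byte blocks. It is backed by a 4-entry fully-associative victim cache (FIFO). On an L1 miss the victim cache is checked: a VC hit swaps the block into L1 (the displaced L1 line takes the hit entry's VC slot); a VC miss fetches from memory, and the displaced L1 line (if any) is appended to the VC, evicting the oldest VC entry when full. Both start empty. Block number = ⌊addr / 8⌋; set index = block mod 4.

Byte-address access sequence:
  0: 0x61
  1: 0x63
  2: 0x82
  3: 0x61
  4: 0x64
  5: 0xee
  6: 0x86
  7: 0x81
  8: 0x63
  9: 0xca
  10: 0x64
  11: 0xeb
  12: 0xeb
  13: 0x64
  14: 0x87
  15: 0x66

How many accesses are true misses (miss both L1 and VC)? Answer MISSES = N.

  [0] addr=0x61 blk=12 s=0: MISS | VC []
  [1] addr=0x63 blk=12 s=0: L1-HIT | VC []
  [2] addr=0x82 blk=16 s=0: MISS | VC [12]
  [3] addr=0x61 blk=12 s=0: VC-HIT | VC [16]
  [4] addr=0x64 blk=12 s=0: L1-HIT | VC [16]
  [5] addr=0xee blk=29 s=1: MISS | VC [16]
  [6] addr=0x86 blk=16 s=0: VC-HIT | VC [12]
  [7] addr=0x81 blk=16 s=0: L1-HIT | VC [12]
  [8] addr=0x63 blk=12 s=0: VC-HIT | VC [16]
  [9] addr=0xca blk=25 s=1: MISS | VC [16, 29]
  [10] addr=0x64 blk=12 s=0: L1-HIT | VC [16, 29]
  [11] addr=0xeb blk=29 s=1: VC-HIT | VC [16, 25]
  [12] addr=0xeb blk=29 s=1: L1-HIT | VC [16, 25]
  [13] addr=0x64 blk=12 s=0: L1-HIT | VC [16, 25]
  [14] addr=0x87 blk=16 s=0: VC-HIT | VC [12, 25]
  [15] addr=0x66 blk=12 s=0: VC-HIT | VC [16, 25]

MISSES = 4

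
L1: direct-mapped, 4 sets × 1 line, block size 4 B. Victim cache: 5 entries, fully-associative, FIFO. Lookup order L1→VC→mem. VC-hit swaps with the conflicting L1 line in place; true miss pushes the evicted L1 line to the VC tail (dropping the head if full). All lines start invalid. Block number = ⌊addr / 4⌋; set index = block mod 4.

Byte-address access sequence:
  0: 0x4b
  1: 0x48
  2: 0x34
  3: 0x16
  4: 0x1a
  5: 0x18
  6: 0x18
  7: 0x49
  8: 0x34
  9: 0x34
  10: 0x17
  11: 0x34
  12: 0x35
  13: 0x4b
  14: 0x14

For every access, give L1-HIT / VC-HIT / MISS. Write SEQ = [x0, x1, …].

#0 0x4b→b18/s2 MISS; vc=[]
#1 0x48→b18/s2 L1-HIT; vc=[]
#2 0x34→b13/s1 MISS; vc=[]
#3 0x16→b5/s1 MISS; vc=[13]
#4 0x1a→b6/s2 MISS; vc=[13,18]
#5 0x18→b6/s2 L1-HIT; vc=[13,18]
#6 0x18→b6/s2 L1-HIT; vc=[13,18]
#7 0x49→b18/s2 VC-HIT; vc=[13,6]
#8 0x34→b13/s1 VC-HIT; vc=[5,6]
#9 0x34→b13/s1 L1-HIT; vc=[5,6]
#10 0x17→b5/s1 VC-HIT; vc=[13,6]
#11 0x34→b13/s1 VC-HIT; vc=[5,6]
#12 0x35→b13/s1 L1-HIT; vc=[5,6]
#13 0x4b→b18/s2 L1-HIT; vc=[5,6]
#14 0x14→b5/s1 VC-HIT; vc=[13,6]

SEQ = [MISS, L1-HIT, MISS, MISS, MISS, L1-HIT, L1-HIT, VC-HIT, VC-HIT, L1-HIT, VC-HIT, VC-HIT, L1-HIT, L1-HIT, VC-HIT]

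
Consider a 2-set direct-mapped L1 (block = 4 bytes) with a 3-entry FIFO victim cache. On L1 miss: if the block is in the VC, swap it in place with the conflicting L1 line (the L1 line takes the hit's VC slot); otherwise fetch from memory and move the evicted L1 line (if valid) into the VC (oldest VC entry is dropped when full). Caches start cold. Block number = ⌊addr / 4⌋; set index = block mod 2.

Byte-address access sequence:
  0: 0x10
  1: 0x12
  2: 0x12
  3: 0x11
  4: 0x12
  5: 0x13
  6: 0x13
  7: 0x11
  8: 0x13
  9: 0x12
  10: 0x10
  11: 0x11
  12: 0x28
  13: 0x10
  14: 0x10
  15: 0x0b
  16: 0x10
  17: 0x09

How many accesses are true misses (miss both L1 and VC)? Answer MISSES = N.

  [0] addr=0x10 blk=4 s=0: MISS | VC []
  [1] addr=0x12 blk=4 s=0: L1-HIT | VC []
  [2] addr=0x12 blk=4 s=0: L1-HIT | VC []
  [3] addr=0x11 blk=4 s=0: L1-HIT | VC []
  [4] addr=0x12 blk=4 s=0: L1-HIT | VC []
  [5] addr=0x13 blk=4 s=0: L1-HIT | VC []
  [6] addr=0x13 blk=4 s=0: L1-HIT | VC []
  [7] addr=0x11 blk=4 s=0: L1-HIT | VC []
  [8] addr=0x13 blk=4 s=0: L1-HIT | VC []
  [9] addr=0x12 blk=4 s=0: L1-HIT | VC []
  [10] addr=0x10 blk=4 s=0: L1-HIT | VC []
  [11] addr=0x11 blk=4 s=0: L1-HIT | VC []
  [12] addr=0x28 blk=10 s=0: MISS | VC [4]
  [13] addr=0x10 blk=4 s=0: VC-HIT | VC [10]
  [14] addr=0x10 blk=4 s=0: L1-HIT | VC [10]
  [15] addr=0xb blk=2 s=0: MISS | VC [10, 4]
  [16] addr=0x10 blk=4 s=0: VC-HIT | VC [10, 2]
  [17] addr=0x9 blk=2 s=0: VC-HIT | VC [10, 4]

MISSES = 3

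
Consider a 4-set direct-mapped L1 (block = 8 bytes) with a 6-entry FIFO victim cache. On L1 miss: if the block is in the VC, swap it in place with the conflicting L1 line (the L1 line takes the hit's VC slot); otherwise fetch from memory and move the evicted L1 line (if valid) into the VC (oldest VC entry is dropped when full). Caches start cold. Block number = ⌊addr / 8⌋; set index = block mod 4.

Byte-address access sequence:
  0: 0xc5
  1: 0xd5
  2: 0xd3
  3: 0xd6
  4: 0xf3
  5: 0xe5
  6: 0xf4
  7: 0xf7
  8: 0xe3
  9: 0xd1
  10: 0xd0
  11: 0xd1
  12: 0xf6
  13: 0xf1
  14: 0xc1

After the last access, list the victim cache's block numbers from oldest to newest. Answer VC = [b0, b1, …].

VC = [26, 28]

0: 0xc5 (blk 24, set 0) → MISS  vc=[]
1: 0xd5 (blk 26, set 2) → MISS  vc=[]
2: 0xd3 (blk 26, set 2) → L1-HIT  vc=[]
3: 0xd6 (blk 26, set 2) → L1-HIT  vc=[]
4: 0xf3 (blk 30, set 2) → MISS  vc=[26]
5: 0xe5 (blk 28, set 0) → MISS  vc=[26, 24]
6: 0xf4 (blk 30, set 2) → L1-HIT  vc=[26, 24]
7: 0xf7 (blk 30, set 2) → L1-HIT  vc=[26, 24]
8: 0xe3 (blk 28, set 0) → L1-HIT  vc=[26, 24]
9: 0xd1 (blk 26, set 2) → VC-HIT  vc=[30, 24]
10: 0xd0 (blk 26, set 2) → L1-HIT  vc=[30, 24]
11: 0xd1 (blk 26, set 2) → L1-HIT  vc=[30, 24]
12: 0xf6 (blk 30, set 2) → VC-HIT  vc=[26, 24]
13: 0xf1 (blk 30, set 2) → L1-HIT  vc=[26, 24]
14: 0xc1 (blk 24, set 0) → VC-HIT  vc=[26, 28]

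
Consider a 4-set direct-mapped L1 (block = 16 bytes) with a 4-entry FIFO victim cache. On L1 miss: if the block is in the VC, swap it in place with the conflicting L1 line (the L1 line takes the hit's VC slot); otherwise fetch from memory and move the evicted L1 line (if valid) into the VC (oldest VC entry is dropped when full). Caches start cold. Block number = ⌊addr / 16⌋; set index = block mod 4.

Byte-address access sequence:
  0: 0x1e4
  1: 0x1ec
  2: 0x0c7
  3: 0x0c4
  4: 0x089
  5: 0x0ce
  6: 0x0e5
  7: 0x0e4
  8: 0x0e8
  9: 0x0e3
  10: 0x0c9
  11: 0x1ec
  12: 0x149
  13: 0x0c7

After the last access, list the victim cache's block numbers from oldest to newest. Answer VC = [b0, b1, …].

0: 0x1e4 (blk 30, set 2) → MISS  vc=[]
1: 0x1ec (blk 30, set 2) → L1-HIT  vc=[]
2: 0xc7 (blk 12, set 0) → MISS  vc=[]
3: 0xc4 (blk 12, set 0) → L1-HIT  vc=[]
4: 0x89 (blk 8, set 0) → MISS  vc=[12]
5: 0xce (blk 12, set 0) → VC-HIT  vc=[8]
6: 0xe5 (blk 14, set 2) → MISS  vc=[8, 30]
7: 0xe4 (blk 14, set 2) → L1-HIT  vc=[8, 30]
8: 0xe8 (blk 14, set 2) → L1-HIT  vc=[8, 30]
9: 0xe3 (blk 14, set 2) → L1-HIT  vc=[8, 30]
10: 0xc9 (blk 12, set 0) → L1-HIT  vc=[8, 30]
11: 0x1ec (blk 30, set 2) → VC-HIT  vc=[8, 14]
12: 0x149 (blk 20, set 0) → MISS  vc=[8, 14, 12]
13: 0xc7 (blk 12, set 0) → VC-HIT  vc=[8, 14, 20]

VC = [8, 14, 20]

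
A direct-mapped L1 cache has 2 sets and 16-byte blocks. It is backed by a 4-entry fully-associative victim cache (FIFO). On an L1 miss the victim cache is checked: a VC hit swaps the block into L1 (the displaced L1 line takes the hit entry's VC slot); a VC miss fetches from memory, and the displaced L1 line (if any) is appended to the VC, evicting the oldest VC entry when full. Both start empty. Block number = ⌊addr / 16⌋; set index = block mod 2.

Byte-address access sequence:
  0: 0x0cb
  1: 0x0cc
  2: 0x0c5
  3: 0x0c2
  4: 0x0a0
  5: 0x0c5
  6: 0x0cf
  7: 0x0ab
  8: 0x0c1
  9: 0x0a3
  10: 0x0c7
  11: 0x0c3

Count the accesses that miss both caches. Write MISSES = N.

MISSES = 2

0: 0xcb (blk 12, set 0) → MISS  vc=[]
1: 0xcc (blk 12, set 0) → L1-HIT  vc=[]
2: 0xc5 (blk 12, set 0) → L1-HIT  vc=[]
3: 0xc2 (blk 12, set 0) → L1-HIT  vc=[]
4: 0xa0 (blk 10, set 0) → MISS  vc=[12]
5: 0xc5 (blk 12, set 0) → VC-HIT  vc=[10]
6: 0xcf (blk 12, set 0) → L1-HIT  vc=[10]
7: 0xab (blk 10, set 0) → VC-HIT  vc=[12]
8: 0xc1 (blk 12, set 0) → VC-HIT  vc=[10]
9: 0xa3 (blk 10, set 0) → VC-HIT  vc=[12]
10: 0xc7 (blk 12, set 0) → VC-HIT  vc=[10]
11: 0xc3 (blk 12, set 0) → L1-HIT  vc=[10]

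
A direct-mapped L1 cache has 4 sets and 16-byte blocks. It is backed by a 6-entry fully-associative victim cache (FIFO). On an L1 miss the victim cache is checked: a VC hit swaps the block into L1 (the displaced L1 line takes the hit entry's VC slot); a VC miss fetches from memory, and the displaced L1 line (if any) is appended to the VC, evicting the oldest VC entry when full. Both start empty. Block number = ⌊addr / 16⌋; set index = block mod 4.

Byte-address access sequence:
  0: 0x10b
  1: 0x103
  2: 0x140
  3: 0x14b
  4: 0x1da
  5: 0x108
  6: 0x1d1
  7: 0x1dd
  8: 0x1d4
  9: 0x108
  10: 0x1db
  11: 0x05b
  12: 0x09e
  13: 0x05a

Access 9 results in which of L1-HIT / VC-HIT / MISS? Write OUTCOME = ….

OUTCOME = L1-HIT

#0 0x10b→b16/s0 MISS; vc=[]
#1 0x103→b16/s0 L1-HIT; vc=[]
#2 0x140→b20/s0 MISS; vc=[16]
#3 0x14b→b20/s0 L1-HIT; vc=[16]
#4 0x1da→b29/s1 MISS; vc=[16]
#5 0x108→b16/s0 VC-HIT; vc=[20]
#6 0x1d1→b29/s1 L1-HIT; vc=[20]
#7 0x1dd→b29/s1 L1-HIT; vc=[20]
#8 0x1d4→b29/s1 L1-HIT; vc=[20]
#9 0x108→b16/s0 L1-HIT; vc=[20]
#10 0x1db→b29/s1 L1-HIT; vc=[20]
#11 0x5b→b5/s1 MISS; vc=[20,29]
#12 0x9e→b9/s1 MISS; vc=[20,29,5]
#13 0x5a→b5/s1 VC-HIT; vc=[20,29,9]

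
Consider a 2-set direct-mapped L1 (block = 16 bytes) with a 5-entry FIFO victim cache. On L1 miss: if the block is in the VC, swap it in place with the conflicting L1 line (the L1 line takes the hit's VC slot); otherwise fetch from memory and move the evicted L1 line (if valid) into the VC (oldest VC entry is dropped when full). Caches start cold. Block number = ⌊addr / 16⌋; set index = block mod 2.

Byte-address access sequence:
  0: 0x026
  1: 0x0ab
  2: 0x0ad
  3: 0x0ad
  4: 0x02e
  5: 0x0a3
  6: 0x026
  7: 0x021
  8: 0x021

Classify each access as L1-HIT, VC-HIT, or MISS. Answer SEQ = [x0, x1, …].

SEQ = [MISS, MISS, L1-HIT, L1-HIT, VC-HIT, VC-HIT, VC-HIT, L1-HIT, L1-HIT]

0: 0x26 (blk 2, set 0) → MISS  vc=[]
1: 0xab (blk 10, set 0) → MISS  vc=[2]
2: 0xad (blk 10, set 0) → L1-HIT  vc=[2]
3: 0xad (blk 10, set 0) → L1-HIT  vc=[2]
4: 0x2e (blk 2, set 0) → VC-HIT  vc=[10]
5: 0xa3 (blk 10, set 0) → VC-HIT  vc=[2]
6: 0x26 (blk 2, set 0) → VC-HIT  vc=[10]
7: 0x21 (blk 2, set 0) → L1-HIT  vc=[10]
8: 0x21 (blk 2, set 0) → L1-HIT  vc=[10]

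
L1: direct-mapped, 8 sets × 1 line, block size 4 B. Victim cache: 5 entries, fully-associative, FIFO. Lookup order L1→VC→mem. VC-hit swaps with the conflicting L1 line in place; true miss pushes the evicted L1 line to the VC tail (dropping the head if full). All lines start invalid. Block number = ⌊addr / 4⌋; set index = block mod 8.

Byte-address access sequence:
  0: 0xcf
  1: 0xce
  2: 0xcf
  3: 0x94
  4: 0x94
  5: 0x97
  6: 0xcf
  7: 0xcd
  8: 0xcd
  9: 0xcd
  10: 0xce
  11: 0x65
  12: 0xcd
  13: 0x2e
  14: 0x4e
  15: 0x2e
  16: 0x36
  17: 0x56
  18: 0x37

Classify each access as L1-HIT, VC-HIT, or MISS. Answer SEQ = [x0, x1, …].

#0 0xcf→b51/s3 MISS; vc=[]
#1 0xce→b51/s3 L1-HIT; vc=[]
#2 0xcf→b51/s3 L1-HIT; vc=[]
#3 0x94→b37/s5 MISS; vc=[]
#4 0x94→b37/s5 L1-HIT; vc=[]
#5 0x97→b37/s5 L1-HIT; vc=[]
#6 0xcf→b51/s3 L1-HIT; vc=[]
#7 0xcd→b51/s3 L1-HIT; vc=[]
#8 0xcd→b51/s3 L1-HIT; vc=[]
#9 0xcd→b51/s3 L1-HIT; vc=[]
#10 0xce→b51/s3 L1-HIT; vc=[]
#11 0x65→b25/s1 MISS; vc=[]
#12 0xcd→b51/s3 L1-HIT; vc=[]
#13 0x2e→b11/s3 MISS; vc=[51]
#14 0x4e→b19/s3 MISS; vc=[51,11]
#15 0x2e→b11/s3 VC-HIT; vc=[51,19]
#16 0x36→b13/s5 MISS; vc=[51,19,37]
#17 0x56→b21/s5 MISS; vc=[51,19,37,13]
#18 0x37→b13/s5 VC-HIT; vc=[51,19,37,21]

SEQ = [MISS, L1-HIT, L1-HIT, MISS, L1-HIT, L1-HIT, L1-HIT, L1-HIT, L1-HIT, L1-HIT, L1-HIT, MISS, L1-HIT, MISS, MISS, VC-HIT, MISS, MISS, VC-HIT]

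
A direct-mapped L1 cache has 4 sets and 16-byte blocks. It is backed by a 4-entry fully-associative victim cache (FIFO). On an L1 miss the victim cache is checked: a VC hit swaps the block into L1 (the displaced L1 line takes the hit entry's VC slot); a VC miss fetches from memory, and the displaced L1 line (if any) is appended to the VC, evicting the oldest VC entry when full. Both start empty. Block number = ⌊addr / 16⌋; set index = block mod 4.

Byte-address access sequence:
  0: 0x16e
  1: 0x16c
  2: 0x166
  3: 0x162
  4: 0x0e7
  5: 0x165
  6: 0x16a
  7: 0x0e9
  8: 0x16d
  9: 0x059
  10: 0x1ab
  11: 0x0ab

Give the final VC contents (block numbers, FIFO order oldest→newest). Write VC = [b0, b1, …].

  [0] addr=0x16e blk=22 s=2: MISS | VC []
  [1] addr=0x16c blk=22 s=2: L1-HIT | VC []
  [2] addr=0x166 blk=22 s=2: L1-HIT | VC []
  [3] addr=0x162 blk=22 s=2: L1-HIT | VC []
  [4] addr=0xe7 blk=14 s=2: MISS | VC [22]
  [5] addr=0x165 blk=22 s=2: VC-HIT | VC [14]
  [6] addr=0x16a blk=22 s=2: L1-HIT | VC [14]
  [7] addr=0xe9 blk=14 s=2: VC-HIT | VC [22]
  [8] addr=0x16d blk=22 s=2: VC-HIT | VC [14]
  [9] addr=0x59 blk=5 s=1: MISS | VC [14]
  [10] addr=0x1ab blk=26 s=2: MISS | VC [14, 22]
  [11] addr=0xab blk=10 s=2: MISS | VC [14, 22, 26]

VC = [14, 22, 26]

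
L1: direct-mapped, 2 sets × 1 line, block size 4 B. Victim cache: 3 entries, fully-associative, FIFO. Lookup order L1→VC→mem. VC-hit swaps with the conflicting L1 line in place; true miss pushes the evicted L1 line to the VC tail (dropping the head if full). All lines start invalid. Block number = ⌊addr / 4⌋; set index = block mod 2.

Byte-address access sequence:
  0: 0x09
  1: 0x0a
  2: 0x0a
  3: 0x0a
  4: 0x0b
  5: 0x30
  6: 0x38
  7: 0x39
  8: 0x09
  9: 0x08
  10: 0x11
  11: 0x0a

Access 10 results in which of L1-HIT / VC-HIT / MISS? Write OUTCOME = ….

  [0] addr=0x9 blk=2 s=0: MISS | VC []
  [1] addr=0xa blk=2 s=0: L1-HIT | VC []
  [2] addr=0xa blk=2 s=0: L1-HIT | VC []
  [3] addr=0xa blk=2 s=0: L1-HIT | VC []
  [4] addr=0xb blk=2 s=0: L1-HIT | VC []
  [5] addr=0x30 blk=12 s=0: MISS | VC [2]
  [6] addr=0x38 blk=14 s=0: MISS | VC [2, 12]
  [7] addr=0x39 blk=14 s=0: L1-HIT | VC [2, 12]
  [8] addr=0x9 blk=2 s=0: VC-HIT | VC [14, 12]
  [9] addr=0x8 blk=2 s=0: L1-HIT | VC [14, 12]
  [10] addr=0x11 blk=4 s=0: MISS | VC [14, 12, 2]
  [11] addr=0xa blk=2 s=0: VC-HIT | VC [14, 12, 4]

OUTCOME = MISS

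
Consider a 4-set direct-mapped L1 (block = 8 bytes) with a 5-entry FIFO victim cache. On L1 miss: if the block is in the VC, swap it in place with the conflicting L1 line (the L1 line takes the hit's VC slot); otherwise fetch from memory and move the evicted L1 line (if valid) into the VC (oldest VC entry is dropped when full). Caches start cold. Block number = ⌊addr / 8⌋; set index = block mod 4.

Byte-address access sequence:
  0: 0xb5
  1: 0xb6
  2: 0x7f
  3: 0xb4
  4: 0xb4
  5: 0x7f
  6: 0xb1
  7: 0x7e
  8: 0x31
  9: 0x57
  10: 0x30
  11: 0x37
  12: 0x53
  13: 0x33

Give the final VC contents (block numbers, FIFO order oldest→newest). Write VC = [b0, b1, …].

VC = [22, 10]

  [0] addr=0xb5 blk=22 s=2: MISS | VC []
  [1] addr=0xb6 blk=22 s=2: L1-HIT | VC []
  [2] addr=0x7f blk=15 s=3: MISS | VC []
  [3] addr=0xb4 blk=22 s=2: L1-HIT | VC []
  [4] addr=0xb4 blk=22 s=2: L1-HIT | VC []
  [5] addr=0x7f blk=15 s=3: L1-HIT | VC []
  [6] addr=0xb1 blk=22 s=2: L1-HIT | VC []
  [7] addr=0x7e blk=15 s=3: L1-HIT | VC []
  [8] addr=0x31 blk=6 s=2: MISS | VC [22]
  [9] addr=0x57 blk=10 s=2: MISS | VC [22, 6]
  [10] addr=0x30 blk=6 s=2: VC-HIT | VC [22, 10]
  [11] addr=0x37 blk=6 s=2: L1-HIT | VC [22, 10]
  [12] addr=0x53 blk=10 s=2: VC-HIT | VC [22, 6]
  [13] addr=0x33 blk=6 s=2: VC-HIT | VC [22, 10]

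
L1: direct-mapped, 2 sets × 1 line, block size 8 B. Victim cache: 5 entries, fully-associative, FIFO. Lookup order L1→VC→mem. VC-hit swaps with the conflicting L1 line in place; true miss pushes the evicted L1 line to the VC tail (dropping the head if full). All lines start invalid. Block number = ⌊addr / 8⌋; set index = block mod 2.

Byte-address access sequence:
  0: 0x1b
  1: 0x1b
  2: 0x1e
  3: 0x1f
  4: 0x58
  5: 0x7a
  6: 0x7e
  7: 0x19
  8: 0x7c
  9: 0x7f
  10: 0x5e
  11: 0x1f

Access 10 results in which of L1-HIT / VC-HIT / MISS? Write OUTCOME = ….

  [0] addr=0x1b blk=3 s=1: MISS | VC []
  [1] addr=0x1b blk=3 s=1: L1-HIT | VC []
  [2] addr=0x1e blk=3 s=1: L1-HIT | VC []
  [3] addr=0x1f blk=3 s=1: L1-HIT | VC []
  [4] addr=0x58 blk=11 s=1: MISS | VC [3]
  [5] addr=0x7a blk=15 s=1: MISS | VC [3, 11]
  [6] addr=0x7e blk=15 s=1: L1-HIT | VC [3, 11]
  [7] addr=0x19 blk=3 s=1: VC-HIT | VC [15, 11]
  [8] addr=0x7c blk=15 s=1: VC-HIT | VC [3, 11]
  [9] addr=0x7f blk=15 s=1: L1-HIT | VC [3, 11]
  [10] addr=0x5e blk=11 s=1: VC-HIT | VC [3, 15]
  [11] addr=0x1f blk=3 s=1: VC-HIT | VC [11, 15]

OUTCOME = VC-HIT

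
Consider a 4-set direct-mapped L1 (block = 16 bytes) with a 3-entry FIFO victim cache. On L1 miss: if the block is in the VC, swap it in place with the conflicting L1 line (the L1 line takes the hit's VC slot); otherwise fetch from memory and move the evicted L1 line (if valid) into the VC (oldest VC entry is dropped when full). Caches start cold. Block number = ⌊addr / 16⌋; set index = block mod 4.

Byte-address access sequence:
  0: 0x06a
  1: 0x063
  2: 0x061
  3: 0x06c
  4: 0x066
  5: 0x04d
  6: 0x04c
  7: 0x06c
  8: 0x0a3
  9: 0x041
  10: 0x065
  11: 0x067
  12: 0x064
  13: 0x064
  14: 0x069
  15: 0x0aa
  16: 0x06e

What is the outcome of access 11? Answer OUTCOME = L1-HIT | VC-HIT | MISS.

#0 0x6a→b6/s2 MISS; vc=[]
#1 0x63→b6/s2 L1-HIT; vc=[]
#2 0x61→b6/s2 L1-HIT; vc=[]
#3 0x6c→b6/s2 L1-HIT; vc=[]
#4 0x66→b6/s2 L1-HIT; vc=[]
#5 0x4d→b4/s0 MISS; vc=[]
#6 0x4c→b4/s0 L1-HIT; vc=[]
#7 0x6c→b6/s2 L1-HIT; vc=[]
#8 0xa3→b10/s2 MISS; vc=[6]
#9 0x41→b4/s0 L1-HIT; vc=[6]
#10 0x65→b6/s2 VC-HIT; vc=[10]
#11 0x67→b6/s2 L1-HIT; vc=[10]
#12 0x64→b6/s2 L1-HIT; vc=[10]
#13 0x64→b6/s2 L1-HIT; vc=[10]
#14 0x69→b6/s2 L1-HIT; vc=[10]
#15 0xaa→b10/s2 VC-HIT; vc=[6]
#16 0x6e→b6/s2 VC-HIT; vc=[10]

OUTCOME = L1-HIT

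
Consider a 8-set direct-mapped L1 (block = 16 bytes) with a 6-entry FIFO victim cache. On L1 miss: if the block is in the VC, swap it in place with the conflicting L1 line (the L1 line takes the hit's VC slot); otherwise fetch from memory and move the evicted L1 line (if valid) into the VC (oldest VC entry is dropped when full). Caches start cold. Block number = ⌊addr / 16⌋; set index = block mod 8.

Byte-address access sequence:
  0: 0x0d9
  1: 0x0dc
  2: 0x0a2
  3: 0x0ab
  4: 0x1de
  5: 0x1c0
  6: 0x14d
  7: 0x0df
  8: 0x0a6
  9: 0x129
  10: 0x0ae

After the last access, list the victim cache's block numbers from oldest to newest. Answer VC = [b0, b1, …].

VC = [29, 28, 18]

#0 0xd9→b13/s5 MISS; vc=[]
#1 0xdc→b13/s5 L1-HIT; vc=[]
#2 0xa2→b10/s2 MISS; vc=[]
#3 0xab→b10/s2 L1-HIT; vc=[]
#4 0x1de→b29/s5 MISS; vc=[13]
#5 0x1c0→b28/s4 MISS; vc=[13]
#6 0x14d→b20/s4 MISS; vc=[13,28]
#7 0xdf→b13/s5 VC-HIT; vc=[29,28]
#8 0xa6→b10/s2 L1-HIT; vc=[29,28]
#9 0x129→b18/s2 MISS; vc=[29,28,10]
#10 0xae→b10/s2 VC-HIT; vc=[29,28,18]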